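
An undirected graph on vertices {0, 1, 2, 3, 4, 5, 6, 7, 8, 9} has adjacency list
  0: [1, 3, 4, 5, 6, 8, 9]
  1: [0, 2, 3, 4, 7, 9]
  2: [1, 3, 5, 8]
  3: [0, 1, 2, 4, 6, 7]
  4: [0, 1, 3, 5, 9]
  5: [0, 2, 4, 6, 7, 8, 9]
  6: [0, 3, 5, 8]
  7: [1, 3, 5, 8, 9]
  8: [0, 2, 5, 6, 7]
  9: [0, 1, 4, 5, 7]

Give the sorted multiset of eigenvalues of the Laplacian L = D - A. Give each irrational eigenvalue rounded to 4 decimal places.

[0, 3.2431, 3.7327, 4.4965, 5.2678, 5.9557, 6.7220, 7.4691, 7.9613, 9.1518]

Reading degrees in the order [0, 1, 2, 3, 4, 5, 6, 7, 8, 9] gives [7, 6, 4, 6, 5, 7, 4, 5, 5, 5]; set D = diag(7, 6, 4, 6, 5, 7, 4, 5, 5, 5) and form L = D - A. Since every row of L sums to 0, the all-ones vector is in the kernel and 0 is an eigenvalue. The single zero eigenvalue shows the graph is connected. The eigenvalues sum to 54, which equals trace(L) = 2|E|. By the matrix-tree theorem the graph has (1/10) * product of the nonzero eigenvalues = 624706 spanning trees.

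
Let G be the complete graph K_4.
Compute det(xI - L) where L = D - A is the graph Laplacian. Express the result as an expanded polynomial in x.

The graph has 4 vertices and degree multiset [3, 3, 3, 3]; D is the diagonal matrix of degrees and L = D - A. Computing det(xI - L) by cofactor expansion (or equivalently via sum-over-permutations) gives x^4 - 12x^3 + 48x^2 - 64x. Since p(0) = det(-L) = 0, x divides p(x). There is one zero in the spectrum, matching the 1 component.

x^4 - 12x^3 + 48x^2 - 64x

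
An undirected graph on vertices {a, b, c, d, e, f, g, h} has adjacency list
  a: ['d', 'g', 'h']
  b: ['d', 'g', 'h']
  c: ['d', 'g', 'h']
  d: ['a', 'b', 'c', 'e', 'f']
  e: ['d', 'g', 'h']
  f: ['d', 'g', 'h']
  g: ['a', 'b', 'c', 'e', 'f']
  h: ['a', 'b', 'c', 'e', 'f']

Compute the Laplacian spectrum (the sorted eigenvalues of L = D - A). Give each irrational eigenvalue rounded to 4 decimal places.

Each diagonal entry of L is the vertex degree and each off-diagonal entry is -1 where an edge is present, 0 otherwise; in the order [a, b, c, d, e, f, g, h] the diagonal is [3, 3, 3, 5, 3, 3, 5, 5]. L is symmetric positive semidefinite, so every eigenvalue is real and nonnegative. The single zero eigenvalue shows the graph is connected. There is one zero in the spectrum, matching the 1 component.

[0, 3, 3, 3, 3, 5, 5, 8]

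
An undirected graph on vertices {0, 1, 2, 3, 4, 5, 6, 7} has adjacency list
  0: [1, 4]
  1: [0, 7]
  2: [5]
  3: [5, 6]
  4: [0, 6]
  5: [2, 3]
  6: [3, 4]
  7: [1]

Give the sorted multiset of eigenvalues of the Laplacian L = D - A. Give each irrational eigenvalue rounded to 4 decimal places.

With the vertex order [0, 1, 2, 3, 4, 5, 6, 7], the degrees are [2, 2, 1, 2, 2, 2, 2, 1], giving D = diag(2, 2, 1, 2, 2, 2, 2, 1) and L = D - A. The multiplicity of 0 as a Laplacian eigenvalue equals the number of connected components. The largest eigenvalue, 3.8478, is at most the vertex count 8.

[0, 0.1522, 0.5858, 1.2346, 2, 2.7654, 3.4142, 3.8478]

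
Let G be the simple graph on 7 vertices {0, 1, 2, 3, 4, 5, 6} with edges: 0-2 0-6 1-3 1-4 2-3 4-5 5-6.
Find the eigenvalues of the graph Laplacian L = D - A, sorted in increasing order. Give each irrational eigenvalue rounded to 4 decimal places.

[0, 0.7530, 0.7530, 2.4450, 2.4450, 3.8019, 3.8019]

With the vertex order [0, 1, 2, 3, 4, 5, 6], the degrees are [2, 2, 2, 2, 2, 2, 2], giving D = diag(2, 2, 2, 2, 2, 2, 2) and L = D - A. The multiplicity of 0 as a Laplacian eigenvalue equals the number of connected components. The largest eigenvalue, 3.8019, is at most the vertex count 7. There is one zero in the spectrum, matching the 1 component.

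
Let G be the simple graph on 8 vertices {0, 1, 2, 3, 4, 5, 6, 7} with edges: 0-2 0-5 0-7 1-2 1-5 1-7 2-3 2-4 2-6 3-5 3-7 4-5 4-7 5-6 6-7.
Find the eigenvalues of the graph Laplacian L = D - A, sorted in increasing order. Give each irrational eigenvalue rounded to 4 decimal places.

[0, 3, 3, 3, 3, 5, 5, 8]

Reading degrees in the order [0, 1, 2, 3, 4, 5, 6, 7] gives [3, 3, 5, 3, 3, 5, 3, 5]; set D = diag(3, 3, 5, 3, 3, 5, 3, 5) and form L = D - A. Since every row of L sums to 0, the all-ones vector is in the kernel and 0 is an eigenvalue.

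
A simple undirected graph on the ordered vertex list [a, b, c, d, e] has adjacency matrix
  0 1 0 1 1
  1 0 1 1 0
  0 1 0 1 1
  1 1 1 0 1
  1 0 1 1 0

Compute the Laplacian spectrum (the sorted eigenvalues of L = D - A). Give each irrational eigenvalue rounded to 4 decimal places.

With the vertex order [a, b, c, d, e], the degrees are [3, 3, 3, 4, 3], giving D = diag(3, 3, 3, 4, 3) and L = D - A. Diagonalising L (or applying a numerical eigensolver to the 5x5 matrix) gives the spectrum above. The single zero eigenvalue shows the graph is connected.

[0, 3, 3, 5, 5]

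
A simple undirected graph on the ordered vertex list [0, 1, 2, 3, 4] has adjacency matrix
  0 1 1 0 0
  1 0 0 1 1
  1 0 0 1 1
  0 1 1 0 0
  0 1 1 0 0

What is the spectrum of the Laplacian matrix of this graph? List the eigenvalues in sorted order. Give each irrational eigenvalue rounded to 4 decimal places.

[0, 2, 2, 3, 5]

With the vertex order [0, 1, 2, 3, 4], the degrees are [2, 3, 3, 2, 2], giving D = diag(2, 3, 3, 2, 2) and L = D - A. Diagonalising L (or applying a numerical eigensolver to the 5x5 matrix) gives the spectrum above. By the matrix-tree theorem the graph has (1/5) * product of the nonzero eigenvalues = 12 spanning trees.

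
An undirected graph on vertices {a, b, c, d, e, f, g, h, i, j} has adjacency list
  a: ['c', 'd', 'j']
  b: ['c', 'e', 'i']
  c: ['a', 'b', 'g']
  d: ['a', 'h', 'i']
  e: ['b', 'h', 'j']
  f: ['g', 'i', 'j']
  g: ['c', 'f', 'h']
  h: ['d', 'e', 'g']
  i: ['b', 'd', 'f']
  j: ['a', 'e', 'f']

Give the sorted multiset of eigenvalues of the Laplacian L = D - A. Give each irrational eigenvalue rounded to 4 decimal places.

[0, 2, 2, 2, 2, 2, 5, 5, 5, 5]

Each diagonal entry of L is the vertex degree and each off-diagonal entry is -1 where an edge is present, 0 otherwise; in the order [a, b, c, d, e, f, g, h, i, j] the diagonal is [3, 3, 3, 3, 3, 3, 3, 3, 3, 3]. Since every row of L sums to 0, the all-ones vector is in the kernel and 0 is an eigenvalue. The single zero eigenvalue shows the graph is connected. There is one zero in the spectrum, matching the 1 component.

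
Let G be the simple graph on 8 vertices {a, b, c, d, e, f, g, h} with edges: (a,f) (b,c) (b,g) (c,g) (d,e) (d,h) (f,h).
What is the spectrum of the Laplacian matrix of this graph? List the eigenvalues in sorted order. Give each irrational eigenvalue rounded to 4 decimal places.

With the vertex order [a, b, c, d, e, f, g, h], the degrees are [1, 2, 2, 2, 1, 2, 2, 2], giving D = diag(1, 2, 2, 2, 1, 2, 2, 2) and L = D - A. The multiplicity of 0 as a Laplacian eigenvalue equals the number of connected components. The 2 zero eigenvalues correspond to the 2 connected components. The largest eigenvalue, 3.6180, is at most the vertex count 8.

[0, 0, 0.3820, 1.3820, 2.6180, 3, 3, 3.6180]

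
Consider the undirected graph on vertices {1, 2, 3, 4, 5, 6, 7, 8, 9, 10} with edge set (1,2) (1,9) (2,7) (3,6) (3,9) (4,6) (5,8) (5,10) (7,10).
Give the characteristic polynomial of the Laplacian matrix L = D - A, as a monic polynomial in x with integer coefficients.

x^10 - 18x^9 + 136x^8 - 560x^7 + 1365x^6 - 2002x^5 + 1716x^4 - 792x^3 + 165x^2 - 10x

With the vertex order [1, 2, 3, 4, 5, 6, 7, 8, 9, 10], the degrees are [2, 2, 2, 1, 2, 2, 2, 1, 2, 2], giving D = diag(2, 2, 2, 1, 2, 2, 2, 1, 2, 2) and L = D - A. Computing det(xI - L) by cofactor expansion (or equivalently via sum-over-permutations) gives x^10 - 18x^9 + 136x^8 - 560x^7 + 1365x^6 - 2002x^5 + 1716x^4 - 792x^3 + 165x^2 - 10x. The coefficient of x^9 equals -trace(L) = -18, matching the sum of degrees. The eigenvalues sum to 18, which equals trace(L) = 2|E|.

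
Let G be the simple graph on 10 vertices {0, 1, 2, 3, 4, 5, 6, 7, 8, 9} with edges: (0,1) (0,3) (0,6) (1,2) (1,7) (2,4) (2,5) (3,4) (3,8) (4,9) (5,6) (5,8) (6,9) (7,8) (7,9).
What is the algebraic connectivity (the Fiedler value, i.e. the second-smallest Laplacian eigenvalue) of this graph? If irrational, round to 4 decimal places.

2

Reading degrees in the order [0, 1, 2, 3, 4, 5, 6, 7, 8, 9] gives [3, 3, 3, 3, 3, 3, 3, 3, 3, 3]; set D = diag(3, 3, 3, 3, 3, 3, 3, 3, 3, 3) and form L = D - A. The smallest Laplacian eigenvalue is always 0. The next one, lambda_2 = 2, measures how hard the graph is to disconnect: larger values mean better connectivity. There is one zero in the spectrum, matching the 1 component.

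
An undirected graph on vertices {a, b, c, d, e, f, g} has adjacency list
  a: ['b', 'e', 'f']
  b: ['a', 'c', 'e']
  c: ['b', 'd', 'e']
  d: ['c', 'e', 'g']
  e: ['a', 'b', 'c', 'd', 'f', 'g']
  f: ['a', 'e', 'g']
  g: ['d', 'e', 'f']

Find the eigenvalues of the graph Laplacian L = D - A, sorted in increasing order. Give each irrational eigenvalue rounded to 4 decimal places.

[0, 2, 2, 4, 4, 5, 7]

Each diagonal entry of L is the vertex degree and each off-diagonal entry is -1 where an edge is present, 0 otherwise; in the order [a, b, c, d, e, f, g] the diagonal is [3, 3, 3, 3, 6, 3, 3]. L is symmetric positive semidefinite, so every eigenvalue is real and nonnegative. The single zero eigenvalue shows the graph is connected. The eigenvalues sum to 24, which equals trace(L) = 2|E|. There is one zero in the spectrum, matching the 1 component.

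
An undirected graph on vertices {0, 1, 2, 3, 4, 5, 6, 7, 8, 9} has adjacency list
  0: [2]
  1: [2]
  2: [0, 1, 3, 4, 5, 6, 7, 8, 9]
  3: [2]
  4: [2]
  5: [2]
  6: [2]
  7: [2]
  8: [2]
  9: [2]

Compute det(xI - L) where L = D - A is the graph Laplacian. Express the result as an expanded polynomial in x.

Reading degrees in the order [0, 1, 2, 3, 4, 5, 6, 7, 8, 9] gives [1, 1, 9, 1, 1, 1, 1, 1, 1, 1]; set D = diag(1, 1, 9, 1, 1, 1, 1, 1, 1, 1) and form L = D - A. Computing det(xI - L) by cofactor expansion (or equivalently via sum-over-permutations) gives x^10 - 18x^9 + 108x^8 - 336x^7 + 630x^6 - 756x^5 + 588x^4 - 288x^3 + 81x^2 - 10x. The constant term is 0 because L is singular (the all-ones vector lies in its kernel).

x^10 - 18x^9 + 108x^8 - 336x^7 + 630x^6 - 756x^5 + 588x^4 - 288x^3 + 81x^2 - 10x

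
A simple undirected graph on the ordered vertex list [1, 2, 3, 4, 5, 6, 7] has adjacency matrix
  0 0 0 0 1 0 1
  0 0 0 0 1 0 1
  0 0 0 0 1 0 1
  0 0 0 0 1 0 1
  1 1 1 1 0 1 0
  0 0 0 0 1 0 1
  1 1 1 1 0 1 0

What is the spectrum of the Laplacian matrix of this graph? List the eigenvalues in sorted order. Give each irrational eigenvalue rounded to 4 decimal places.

With the vertex order [1, 2, 3, 4, 5, 6, 7], the degrees are [2, 2, 2, 2, 5, 2, 5], giving D = diag(2, 2, 2, 2, 5, 2, 5) and L = D - A. Since every row of L sums to 0, the all-ones vector is in the kernel and 0 is an eigenvalue.

[0, 2, 2, 2, 2, 5, 7]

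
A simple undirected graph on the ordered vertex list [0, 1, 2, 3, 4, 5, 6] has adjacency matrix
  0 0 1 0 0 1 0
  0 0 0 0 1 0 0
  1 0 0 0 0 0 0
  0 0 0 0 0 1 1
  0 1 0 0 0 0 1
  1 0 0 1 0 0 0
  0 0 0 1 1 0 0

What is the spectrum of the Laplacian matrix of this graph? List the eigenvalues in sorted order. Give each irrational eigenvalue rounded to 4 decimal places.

Reading degrees in the order [0, 1, 2, 3, 4, 5, 6] gives [2, 1, 1, 2, 2, 2, 2]; set D = diag(2, 1, 1, 2, 2, 2, 2) and form L = D - A. Diagonalising L (or applying a numerical eigensolver to the 7x7 matrix) gives the spectrum above. There is one zero in the spectrum, matching the 1 component. By the matrix-tree theorem the graph has (1/7) * product of the nonzero eigenvalues = 1 spanning tree.

[0, 0.1981, 0.7530, 1.5550, 2.4450, 3.2470, 3.8019]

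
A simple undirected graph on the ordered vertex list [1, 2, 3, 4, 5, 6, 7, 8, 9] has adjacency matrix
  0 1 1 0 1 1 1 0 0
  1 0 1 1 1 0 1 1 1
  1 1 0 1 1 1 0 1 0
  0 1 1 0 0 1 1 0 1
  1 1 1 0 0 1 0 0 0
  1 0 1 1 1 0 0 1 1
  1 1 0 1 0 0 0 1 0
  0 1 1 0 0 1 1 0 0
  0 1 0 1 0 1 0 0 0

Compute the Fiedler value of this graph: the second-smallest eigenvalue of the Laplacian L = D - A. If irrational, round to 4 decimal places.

Each diagonal entry of L is the vertex degree and each off-diagonal entry is -1 where an edge is present, 0 otherwise; in the order [1, 2, 3, 4, 5, 6, 7, 8, 9] the diagonal is [5, 7, 6, 5, 4, 6, 4, 4, 3]. Computing the eigenvalues of L and sorting gives [0, 2.6807, 3.2768, 4.2650, 5.2202, 5.7119, 6.5994, 7.6270, 8.6190]. The Fiedler value lambda_2 = 2.6807 is strictly positive, so the graph is connected. There is one zero in the spectrum, matching the 1 component.

2.6807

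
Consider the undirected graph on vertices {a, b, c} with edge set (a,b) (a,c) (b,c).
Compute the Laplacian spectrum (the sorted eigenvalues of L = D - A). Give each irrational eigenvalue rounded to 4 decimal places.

[0, 3, 3]

Reading degrees in the order [a, b, c] gives [2, 2, 2]; set D = diag(2, 2, 2) and form L = D - A. Since every row of L sums to 0, the all-ones vector is in the kernel and 0 is an eigenvalue. The single zero eigenvalue shows the graph is connected. By the matrix-tree theorem the graph has (1/3) * product of the nonzero eigenvalues = 3 spanning trees. There is one zero in the spectrum, matching the 1 component.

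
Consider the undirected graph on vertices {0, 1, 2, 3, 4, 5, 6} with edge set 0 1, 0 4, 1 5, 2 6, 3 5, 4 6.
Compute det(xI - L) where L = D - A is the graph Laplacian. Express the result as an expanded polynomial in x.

x^7 - 12x^6 + 55x^5 - 120x^4 + 126x^3 - 56x^2 + 7x

Reading degrees in the order [0, 1, 2, 3, 4, 5, 6] gives [2, 2, 1, 1, 2, 2, 2]; set D = diag(2, 2, 1, 1, 2, 2, 2) and form L = D - A. Computing det(xI - L) by cofactor expansion (or equivalently via sum-over-permutations) gives x^7 - 12x^6 + 55x^5 - 120x^4 + 126x^3 - 56x^2 + 7x. The constant term is 0 because L is singular (the all-ones vector lies in its kernel). The eigenvalues sum to 12, which equals trace(L) = 2|E|. By the matrix-tree theorem the graph has (1/7) * product of the nonzero eigenvalues = 1 spanning tree.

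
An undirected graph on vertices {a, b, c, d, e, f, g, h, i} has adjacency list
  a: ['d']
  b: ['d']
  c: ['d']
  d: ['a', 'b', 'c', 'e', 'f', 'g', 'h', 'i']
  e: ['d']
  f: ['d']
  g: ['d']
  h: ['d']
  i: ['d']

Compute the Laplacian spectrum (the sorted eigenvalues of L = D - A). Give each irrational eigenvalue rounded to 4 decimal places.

Reading degrees in the order [a, b, c, d, e, f, g, h, i] gives [1, 1, 1, 8, 1, 1, 1, 1, 1]; set D = diag(1, 1, 1, 8, 1, 1, 1, 1, 1) and form L = D - A. The multiplicity of 0 as a Laplacian eigenvalue equals the number of connected components. The eigenvalues sum to 16, which equals trace(L) = 2|E|. By the matrix-tree theorem the graph has (1/9) * product of the nonzero eigenvalues = 1 spanning tree.

[0, 1, 1, 1, 1, 1, 1, 1, 9]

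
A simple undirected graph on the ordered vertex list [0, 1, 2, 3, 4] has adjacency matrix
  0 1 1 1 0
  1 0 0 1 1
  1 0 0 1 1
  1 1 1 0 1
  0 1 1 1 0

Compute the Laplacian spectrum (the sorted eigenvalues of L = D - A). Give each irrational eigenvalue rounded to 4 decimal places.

[0, 3, 3, 5, 5]

With the vertex order [0, 1, 2, 3, 4], the degrees are [3, 3, 3, 4, 3], giving D = diag(3, 3, 3, 4, 3) and L = D - A. Diagonalising L (or applying a numerical eigensolver to the 5x5 matrix) gives the spectrum above. The single zero eigenvalue shows the graph is connected. The largest eigenvalue, 5, is at most the vertex count 5.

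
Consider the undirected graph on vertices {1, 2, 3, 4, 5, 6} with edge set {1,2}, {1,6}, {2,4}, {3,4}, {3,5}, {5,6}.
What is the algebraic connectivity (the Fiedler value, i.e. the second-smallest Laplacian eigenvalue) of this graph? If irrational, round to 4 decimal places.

Each diagonal entry of L is the vertex degree and each off-diagonal entry is -1 where an edge is present, 0 otherwise; in the order [1, 2, 3, 4, 5, 6] the diagonal is [2, 2, 2, 2, 2, 2]. The sorted Laplacian eigenvalues are [0, 1, 1, 3, 3, 4]; the algebraic connectivity is the second entry, 1. The largest eigenvalue, 4, is at most the vertex count 6.

1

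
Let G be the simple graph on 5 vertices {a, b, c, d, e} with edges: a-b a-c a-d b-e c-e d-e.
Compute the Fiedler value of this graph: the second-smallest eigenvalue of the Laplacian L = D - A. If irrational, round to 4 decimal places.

Reading degrees in the order [a, b, c, d, e] gives [3, 2, 2, 2, 3]; set D = diag(3, 2, 2, 2, 3) and form L = D - A. The smallest Laplacian eigenvalue is always 0. The next one, lambda_2 = 2, measures how hard the graph is to disconnect: larger values mean better connectivity. By the matrix-tree theorem the graph has (1/5) * product of the nonzero eigenvalues = 12 spanning trees.

2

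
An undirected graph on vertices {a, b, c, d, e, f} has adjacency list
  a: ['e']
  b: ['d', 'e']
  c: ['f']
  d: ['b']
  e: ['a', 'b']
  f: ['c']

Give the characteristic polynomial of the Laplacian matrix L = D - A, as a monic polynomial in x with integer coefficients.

Reading degrees in the order [a, b, c, d, e, f] gives [1, 2, 1, 1, 2, 1]; set D = diag(1, 2, 1, 1, 2, 1) and form L = D - A. L has integer entries, so p(x) = det(xI - L) has integer coefficients. Expanding the determinant yields x^6 - 8x^5 + 22x^4 - 24x^3 + 8x^2. Since p(0) = det(-L) = 0, x divides p(x). The largest eigenvalue, 3.4142, is at most the vertex count 6. The eigenvalues sum to 8, which equals trace(L) = 2|E|.

x^6 - 8x^5 + 22x^4 - 24x^3 + 8x^2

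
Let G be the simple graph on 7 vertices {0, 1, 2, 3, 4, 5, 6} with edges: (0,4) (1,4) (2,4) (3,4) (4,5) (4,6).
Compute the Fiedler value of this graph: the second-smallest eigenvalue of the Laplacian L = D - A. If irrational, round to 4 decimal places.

With the vertex order [0, 1, 2, 3, 4, 5, 6], the degrees are [1, 1, 1, 1, 6, 1, 1], giving D = diag(1, 1, 1, 1, 6, 1, 1) and L = D - A. The smallest Laplacian eigenvalue is always 0. The next one, lambda_2 = 1, measures how hard the graph is to disconnect: larger values mean better connectivity. By the matrix-tree theorem the graph has (1/7) * product of the nonzero eigenvalues = 1 spanning tree.

1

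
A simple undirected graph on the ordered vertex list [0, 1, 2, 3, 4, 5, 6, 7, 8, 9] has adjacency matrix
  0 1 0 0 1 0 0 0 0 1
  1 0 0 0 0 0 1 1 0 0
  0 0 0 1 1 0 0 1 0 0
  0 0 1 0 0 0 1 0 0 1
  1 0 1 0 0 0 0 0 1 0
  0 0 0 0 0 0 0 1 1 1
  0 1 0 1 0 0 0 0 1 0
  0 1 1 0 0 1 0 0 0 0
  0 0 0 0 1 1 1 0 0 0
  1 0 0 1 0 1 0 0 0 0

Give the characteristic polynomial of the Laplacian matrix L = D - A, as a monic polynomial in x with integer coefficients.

Reading degrees in the order [0, 1, 2, 3, 4, 5, 6, 7, 8, 9] gives [3, 3, 3, 3, 3, 3, 3, 3, 3, 3]; set D = diag(3, 3, 3, 3, 3, 3, 3, 3, 3, 3) and form L = D - A. The eigenvalues of L are [0, 2, 2, 2, 2, 2, 5, 5, 5, 5]; the characteristic polynomial is the product of (x - lambda_i), which multiplies out to x^10 - 30x^9 + 390x^8 - 2880x^7 + 13305x^6 - 39882x^5 + 77640x^4 - 94800x^3 + 66000x^2 - 20000x. The constant term is 0 because L is singular (the all-ones vector lies in its kernel). By the matrix-tree theorem the graph has (1/10) * product of the nonzero eigenvalues = 2000 spanning trees. The eigenvalues sum to 30, which equals trace(L) = 2|E|.

x^10 - 30x^9 + 390x^8 - 2880x^7 + 13305x^6 - 39882x^5 + 77640x^4 - 94800x^3 + 66000x^2 - 20000x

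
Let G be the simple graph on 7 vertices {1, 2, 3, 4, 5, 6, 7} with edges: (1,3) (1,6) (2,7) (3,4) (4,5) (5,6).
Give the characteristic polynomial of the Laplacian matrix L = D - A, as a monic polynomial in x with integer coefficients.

Reading degrees in the order [1, 2, 3, 4, 5, 6, 7] gives [2, 1, 2, 2, 2, 2, 1]; set D = diag(2, 1, 2, 2, 2, 2, 1) and form L = D - A. L has integer entries, so p(x) = det(xI - L) has integer coefficients. Expanding the determinant yields x^7 - 12x^6 + 55x^5 - 120x^4 + 125x^3 - 50x^2. Since p(0) = det(-L) = 0, x divides p(x). There are 2 zeros in the spectrum, matching the 2 components. The eigenvalues sum to 12, which equals trace(L) = 2|E|.

x^7 - 12x^6 + 55x^5 - 120x^4 + 125x^3 - 50x^2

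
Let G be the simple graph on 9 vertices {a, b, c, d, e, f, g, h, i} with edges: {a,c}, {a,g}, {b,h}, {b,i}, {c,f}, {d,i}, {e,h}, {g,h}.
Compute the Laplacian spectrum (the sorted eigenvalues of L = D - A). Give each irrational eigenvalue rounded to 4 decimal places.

Each diagonal entry of L is the vertex degree and each off-diagonal entry is -1 where an edge is present, 0 otherwise; in the order [a, b, c, d, e, f, g, h, i] the diagonal is [2, 2, 2, 1, 1, 1, 2, 3, 2]. Diagonalising L (or applying a numerical eigensolver to the 9x9 matrix) gives the spectrum above. The single zero eigenvalue shows the graph is connected. By the matrix-tree theorem the graph has (1/9) * product of the nonzero eigenvalues = 1 spanning tree. There is one zero in the spectrum, matching the 1 component.

[0, 0.1506, 0.4266, 1, 1.4229, 2.1724, 3, 3.4576, 4.3699]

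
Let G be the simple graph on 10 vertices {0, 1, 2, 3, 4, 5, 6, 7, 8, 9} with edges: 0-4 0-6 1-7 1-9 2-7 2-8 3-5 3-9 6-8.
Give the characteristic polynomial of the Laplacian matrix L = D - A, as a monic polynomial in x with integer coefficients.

Reading degrees in the order [0, 1, 2, 3, 4, 5, 6, 7, 8, 9] gives [2, 2, 2, 2, 1, 1, 2, 2, 2, 2]; set D = diag(2, 2, 2, 2, 1, 1, 2, 2, 2, 2) and form L = D - A. Computing det(xI - L) by cofactor expansion (or equivalently via sum-over-permutations) gives x^10 - 18x^9 + 136x^8 - 560x^7 + 1365x^6 - 2002x^5 + 1716x^4 - 792x^3 + 165x^2 - 10x. The constant term is 0 because L is singular (the all-ones vector lies in its kernel). The eigenvalues sum to 18, which equals trace(L) = 2|E|.

x^10 - 18x^9 + 136x^8 - 560x^7 + 1365x^6 - 2002x^5 + 1716x^4 - 792x^3 + 165x^2 - 10x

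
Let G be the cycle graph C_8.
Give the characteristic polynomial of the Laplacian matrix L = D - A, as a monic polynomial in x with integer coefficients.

x^8 - 16x^7 + 104x^6 - 352x^5 + 660x^4 - 672x^3 + 336x^2 - 64x

The graph has 8 vertices and degree multiset [2, 2, 2, 2, 2, 2, 2, 2]; D is the diagonal matrix of degrees and L = D - A. L has integer entries, so p(x) = det(xI - L) has integer coefficients. Expanding the determinant yields x^8 - 16x^7 + 104x^6 - 352x^5 + 660x^4 - 672x^3 + 336x^2 - 64x. Since p(0) = det(-L) = 0, x divides p(x). The largest eigenvalue, 4, is at most the vertex count 8.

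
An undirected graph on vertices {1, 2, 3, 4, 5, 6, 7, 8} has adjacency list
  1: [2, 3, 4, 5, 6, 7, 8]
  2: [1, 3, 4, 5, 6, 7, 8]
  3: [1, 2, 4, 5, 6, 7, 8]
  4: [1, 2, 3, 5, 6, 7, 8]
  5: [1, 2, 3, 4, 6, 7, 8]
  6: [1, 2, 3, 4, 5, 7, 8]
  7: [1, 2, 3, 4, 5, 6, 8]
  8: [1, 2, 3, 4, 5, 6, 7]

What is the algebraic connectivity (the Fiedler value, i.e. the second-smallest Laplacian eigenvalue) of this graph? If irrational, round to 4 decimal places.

With the vertex order [1, 2, 3, 4, 5, 6, 7, 8], the degrees are [7, 7, 7, 7, 7, 7, 7, 7], giving D = diag(7, 7, 7, 7, 7, 7, 7, 7) and L = D - A. The sorted Laplacian eigenvalues are [0, 8, 8, 8, 8, 8, 8, 8]; the algebraic connectivity is the second entry, 8. The eigenvalues sum to 56, which equals trace(L) = 2|E|.

8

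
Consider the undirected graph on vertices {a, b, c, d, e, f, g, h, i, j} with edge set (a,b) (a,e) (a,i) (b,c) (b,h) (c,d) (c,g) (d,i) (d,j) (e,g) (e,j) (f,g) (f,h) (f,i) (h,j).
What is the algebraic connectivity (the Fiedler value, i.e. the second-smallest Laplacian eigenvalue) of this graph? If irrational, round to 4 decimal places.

2

Each diagonal entry of L is the vertex degree and each off-diagonal entry is -1 where an edge is present, 0 otherwise; in the order [a, b, c, d, e, f, g, h, i, j] the diagonal is [3, 3, 3, 3, 3, 3, 3, 3, 3, 3]. The sorted Laplacian eigenvalues are [0, 2, 2, 2, 2, 2, 5, 5, 5, 5]; the algebraic connectivity is the second entry, 2.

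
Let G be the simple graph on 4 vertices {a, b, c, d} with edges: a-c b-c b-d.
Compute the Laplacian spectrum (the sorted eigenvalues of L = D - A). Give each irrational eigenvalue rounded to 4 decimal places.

[0, 0.5858, 2, 3.4142]

Each diagonal entry of L is the vertex degree and each off-diagonal entry is -1 where an edge is present, 0 otherwise; in the order [a, b, c, d] the diagonal is [1, 2, 2, 1]. Since every row of L sums to 0, the all-ones vector is in the kernel and 0 is an eigenvalue. The single zero eigenvalue shows the graph is connected.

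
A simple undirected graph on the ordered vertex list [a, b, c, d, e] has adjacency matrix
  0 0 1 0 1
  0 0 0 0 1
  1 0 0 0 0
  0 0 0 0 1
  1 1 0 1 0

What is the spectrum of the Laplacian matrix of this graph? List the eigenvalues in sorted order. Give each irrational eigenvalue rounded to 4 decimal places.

Reading degrees in the order [a, b, c, d, e] gives [2, 1, 1, 1, 3]; set D = diag(2, 1, 1, 1, 3) and form L = D - A. Since every row of L sums to 0, the all-ones vector is in the kernel and 0 is an eigenvalue. The single zero eigenvalue shows the graph is connected. By the matrix-tree theorem the graph has (1/5) * product of the nonzero eigenvalues = 1 spanning tree.

[0, 0.5188, 1, 2.3111, 4.1701]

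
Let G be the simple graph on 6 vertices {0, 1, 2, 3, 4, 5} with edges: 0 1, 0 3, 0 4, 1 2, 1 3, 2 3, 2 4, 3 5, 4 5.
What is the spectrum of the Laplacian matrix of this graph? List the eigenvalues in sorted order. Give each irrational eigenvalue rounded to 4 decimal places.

[0, 1.7857, 3, 3, 4.5392, 5.6751]

Each diagonal entry of L is the vertex degree and each off-diagonal entry is -1 where an edge is present, 0 otherwise; in the order [0, 1, 2, 3, 4, 5] the diagonal is [3, 3, 3, 4, 3, 2]. The multiplicity of 0 as a Laplacian eigenvalue equals the number of connected components. There is one zero in the spectrum, matching the 1 component. By the matrix-tree theorem the graph has (1/6) * product of the nonzero eigenvalues = 69 spanning trees.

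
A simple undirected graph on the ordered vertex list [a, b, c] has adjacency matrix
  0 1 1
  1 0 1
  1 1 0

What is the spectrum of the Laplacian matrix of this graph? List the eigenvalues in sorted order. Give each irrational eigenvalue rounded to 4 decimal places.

[0, 3, 3]

With the vertex order [a, b, c], the degrees are [2, 2, 2], giving D = diag(2, 2, 2) and L = D - A. Diagonalising L (or applying a numerical eigensolver to the 3x3 matrix) gives the spectrum above. The single zero eigenvalue shows the graph is connected.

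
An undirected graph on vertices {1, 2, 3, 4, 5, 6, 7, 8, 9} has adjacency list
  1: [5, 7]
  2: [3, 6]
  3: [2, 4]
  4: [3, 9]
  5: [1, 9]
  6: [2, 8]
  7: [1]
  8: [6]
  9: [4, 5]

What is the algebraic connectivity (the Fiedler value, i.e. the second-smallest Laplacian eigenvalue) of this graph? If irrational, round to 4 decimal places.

Reading degrees in the order [1, 2, 3, 4, 5, 6, 7, 8, 9] gives [2, 2, 2, 2, 2, 2, 1, 1, 2]; set D = diag(2, 2, 2, 2, 2, 2, 1, 1, 2) and form L = D - A. The smallest Laplacian eigenvalue is always 0. The next one, lambda_2 = 0.1206, measures how hard the graph is to disconnect: larger values mean better connectivity. There is one zero in the spectrum, matching the 1 component.

0.1206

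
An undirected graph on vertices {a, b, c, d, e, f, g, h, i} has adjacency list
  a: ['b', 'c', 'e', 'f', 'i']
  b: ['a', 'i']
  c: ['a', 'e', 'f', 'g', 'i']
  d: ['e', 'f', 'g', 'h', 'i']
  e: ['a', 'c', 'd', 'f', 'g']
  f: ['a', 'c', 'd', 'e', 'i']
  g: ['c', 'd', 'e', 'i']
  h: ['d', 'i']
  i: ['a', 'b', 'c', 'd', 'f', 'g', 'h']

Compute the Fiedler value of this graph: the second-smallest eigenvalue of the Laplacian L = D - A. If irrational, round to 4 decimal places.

With the vertex order [a, b, c, d, e, f, g, h, i], the degrees are [5, 2, 5, 5, 5, 5, 4, 2, 7], giving D = diag(5, 2, 5, 5, 5, 5, 4, 2, 7) and L = D - A. The smallest Laplacian eigenvalue is always 0. The next one, lambda_2 = 1.6721, measures how hard the graph is to disconnect: larger values mean better connectivity.

1.6721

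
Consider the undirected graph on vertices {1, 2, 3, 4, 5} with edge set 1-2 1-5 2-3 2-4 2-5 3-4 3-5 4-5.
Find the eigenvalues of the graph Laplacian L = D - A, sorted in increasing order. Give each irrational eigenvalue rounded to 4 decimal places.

Each diagonal entry of L is the vertex degree and each off-diagonal entry is -1 where an edge is present, 0 otherwise; in the order [1, 2, 3, 4, 5] the diagonal is [2, 4, 3, 3, 4]. L is symmetric positive semidefinite, so every eigenvalue is real and nonnegative. The single zero eigenvalue shows the graph is connected. The eigenvalues sum to 16, which equals trace(L) = 2|E|. By the matrix-tree theorem the graph has (1/5) * product of the nonzero eigenvalues = 40 spanning trees.

[0, 2, 4, 5, 5]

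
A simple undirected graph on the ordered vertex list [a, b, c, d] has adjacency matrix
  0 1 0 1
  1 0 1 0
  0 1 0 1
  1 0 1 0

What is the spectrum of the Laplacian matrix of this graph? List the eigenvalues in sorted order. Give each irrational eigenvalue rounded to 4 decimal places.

With the vertex order [a, b, c, d], the degrees are [2, 2, 2, 2], giving D = diag(2, 2, 2, 2) and L = D - A. The multiplicity of 0 as a Laplacian eigenvalue equals the number of connected components. The single zero eigenvalue shows the graph is connected.

[0, 2, 2, 4]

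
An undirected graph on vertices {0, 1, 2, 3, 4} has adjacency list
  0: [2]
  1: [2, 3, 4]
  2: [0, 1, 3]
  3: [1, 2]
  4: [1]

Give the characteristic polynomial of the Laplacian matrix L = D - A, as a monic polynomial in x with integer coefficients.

With the vertex order [0, 1, 2, 3, 4], the degrees are [1, 3, 3, 2, 1], giving D = diag(1, 3, 3, 2, 1) and L = D - A. L has integer entries, so p(x) = det(xI - L) has integer coefficients. Expanding the determinant yields x^5 - 10x^4 + 33x^3 - 40x^2 + 15x. The constant term is 0 because L is singular (the all-ones vector lies in its kernel). The largest eigenvalue, 4.3028, is at most the vertex count 5. The eigenvalues sum to 10, which equals trace(L) = 2|E|.

x^5 - 10x^4 + 33x^3 - 40x^2 + 15x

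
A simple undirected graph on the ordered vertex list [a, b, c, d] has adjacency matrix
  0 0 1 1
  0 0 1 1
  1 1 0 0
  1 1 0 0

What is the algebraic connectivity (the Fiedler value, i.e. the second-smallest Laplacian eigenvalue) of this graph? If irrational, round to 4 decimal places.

2

With the vertex order [a, b, c, d], the degrees are [2, 2, 2, 2], giving D = diag(2, 2, 2, 2) and L = D - A. The sorted Laplacian eigenvalues are [0, 2, 2, 4]; the algebraic connectivity is the second entry, 2.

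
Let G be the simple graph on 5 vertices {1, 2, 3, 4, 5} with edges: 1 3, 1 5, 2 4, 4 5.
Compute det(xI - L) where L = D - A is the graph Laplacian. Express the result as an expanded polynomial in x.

With the vertex order [1, 2, 3, 4, 5], the degrees are [2, 1, 1, 2, 2], giving D = diag(2, 1, 1, 2, 2) and L = D - A. Computing det(xI - L) by cofactor expansion (or equivalently via sum-over-permutations) gives x^5 - 8x^4 + 21x^3 - 20x^2 + 5x. The coefficient of x^4 equals -trace(L) = -8, matching the sum of degrees. The largest eigenvalue, 3.6180, is at most the vertex count 5. The eigenvalues sum to 8, which equals trace(L) = 2|E|.

x^5 - 8x^4 + 21x^3 - 20x^2 + 5x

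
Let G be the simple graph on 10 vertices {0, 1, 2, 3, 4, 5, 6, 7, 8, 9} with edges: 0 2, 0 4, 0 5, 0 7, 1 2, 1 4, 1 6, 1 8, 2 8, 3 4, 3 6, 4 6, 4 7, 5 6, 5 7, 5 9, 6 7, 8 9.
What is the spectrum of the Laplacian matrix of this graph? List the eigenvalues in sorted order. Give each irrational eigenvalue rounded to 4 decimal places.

With the vertex order [0, 1, 2, 3, 4, 5, 6, 7, 8, 9], the degrees are [4, 4, 3, 2, 5, 4, 5, 4, 3, 2], giving D = diag(4, 4, 3, 2, 5, 4, 5, 4, 3, 2) and L = D - A. Since every row of L sums to 0, the all-ones vector is in the kernel and 0 is an eigenvalue. There is one zero in the spectrum, matching the 1 component.

[0, 1.1257, 1.8202, 2.0753, 3.5634, 4.4149, 4.6960, 5.2330, 6.3685, 6.7028]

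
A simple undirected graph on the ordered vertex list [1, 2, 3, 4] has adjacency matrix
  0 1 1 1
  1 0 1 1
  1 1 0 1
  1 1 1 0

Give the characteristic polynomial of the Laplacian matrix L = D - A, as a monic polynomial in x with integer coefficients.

x^4 - 12x^3 + 48x^2 - 64x

Each diagonal entry of L is the vertex degree and each off-diagonal entry is -1 where an edge is present, 0 otherwise; in the order [1, 2, 3, 4] the diagonal is [3, 3, 3, 3]. The eigenvalues of L are [0, 4, 4, 4]; the characteristic polynomial is the product of (x - lambda_i), which multiplies out to x^4 - 12x^3 + 48x^2 - 64x. Since p(0) = det(-L) = 0, x divides p(x). By the matrix-tree theorem the graph has (1/4) * product of the nonzero eigenvalues = 16 spanning trees.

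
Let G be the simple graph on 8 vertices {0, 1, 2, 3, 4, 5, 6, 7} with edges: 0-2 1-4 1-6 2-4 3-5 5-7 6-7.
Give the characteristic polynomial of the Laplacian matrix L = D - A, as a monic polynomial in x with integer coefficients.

Reading degrees in the order [0, 1, 2, 3, 4, 5, 6, 7] gives [1, 2, 2, 1, 2, 2, 2, 2]; set D = diag(1, 2, 2, 1, 2, 2, 2, 2) and form L = D - A. L has integer entries, so p(x) = det(xI - L) has integer coefficients. Expanding the determinant yields x^8 - 14x^7 + 78x^6 - 220x^5 + 330x^4 - 252x^3 + 84x^2 - 8x. The constant term is 0 because L is singular (the all-ones vector lies in its kernel). The largest eigenvalue, 3.8478, is at most the vertex count 8.

x^8 - 14x^7 + 78x^6 - 220x^5 + 330x^4 - 252x^3 + 84x^2 - 8x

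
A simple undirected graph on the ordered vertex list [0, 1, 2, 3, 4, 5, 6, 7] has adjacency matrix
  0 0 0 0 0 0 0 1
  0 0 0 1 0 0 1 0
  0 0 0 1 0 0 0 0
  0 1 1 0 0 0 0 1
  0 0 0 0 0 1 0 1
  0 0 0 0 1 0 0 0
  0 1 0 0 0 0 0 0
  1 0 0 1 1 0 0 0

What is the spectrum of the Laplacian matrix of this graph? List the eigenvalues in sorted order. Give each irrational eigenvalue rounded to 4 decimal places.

[0, 0.2509, 0.5858, 0.7287, 2, 2.3349, 3.4142, 4.6855]

With the vertex order [0, 1, 2, 3, 4, 5, 6, 7], the degrees are [1, 2, 1, 3, 2, 1, 1, 3], giving D = diag(1, 2, 1, 3, 2, 1, 1, 3) and L = D - A. Since every row of L sums to 0, the all-ones vector is in the kernel and 0 is an eigenvalue. The single zero eigenvalue shows the graph is connected. There is one zero in the spectrum, matching the 1 component. The largest eigenvalue, 4.6855, is at most the vertex count 8.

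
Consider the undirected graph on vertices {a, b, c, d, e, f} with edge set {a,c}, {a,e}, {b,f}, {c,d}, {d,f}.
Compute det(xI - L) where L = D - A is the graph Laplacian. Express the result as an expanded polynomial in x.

x^6 - 10x^5 + 36x^4 - 56x^3 + 35x^2 - 6x

With the vertex order [a, b, c, d, e, f], the degrees are [2, 1, 2, 2, 1, 2], giving D = diag(2, 1, 2, 2, 1, 2) and L = D - A. Computing det(xI - L) by cofactor expansion (or equivalently via sum-over-permutations) gives x^6 - 10x^5 + 36x^4 - 56x^3 + 35x^2 - 6x. Since p(0) = det(-L) = 0, x divides p(x). There is one zero in the spectrum, matching the 1 component.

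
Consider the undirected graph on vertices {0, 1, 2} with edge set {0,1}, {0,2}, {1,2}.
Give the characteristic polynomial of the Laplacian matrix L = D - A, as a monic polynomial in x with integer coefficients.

x^3 - 6x^2 + 9x

Each diagonal entry of L is the vertex degree and each off-diagonal entry is -1 where an edge is present, 0 otherwise; in the order [0, 1, 2] the diagonal is [2, 2, 2]. The eigenvalues of L are [0, 3, 3]; the characteristic polynomial is the product of (x - lambda_i), which multiplies out to x^3 - 6x^2 + 9x. The coefficient of x^2 equals -trace(L) = -6, matching the sum of degrees. The eigenvalues sum to 6, which equals trace(L) = 2|E|. By the matrix-tree theorem the graph has (1/3) * product of the nonzero eigenvalues = 3 spanning trees.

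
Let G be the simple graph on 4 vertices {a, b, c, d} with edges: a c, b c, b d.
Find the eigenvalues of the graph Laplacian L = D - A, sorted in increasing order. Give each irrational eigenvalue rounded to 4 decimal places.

Reading degrees in the order [a, b, c, d] gives [1, 2, 2, 1]; set D = diag(1, 2, 2, 1) and form L = D - A. The multiplicity of 0 as a Laplacian eigenvalue equals the number of connected components. There is one zero in the spectrum, matching the 1 component. The eigenvalues sum to 6, which equals trace(L) = 2|E|.

[0, 0.5858, 2, 3.4142]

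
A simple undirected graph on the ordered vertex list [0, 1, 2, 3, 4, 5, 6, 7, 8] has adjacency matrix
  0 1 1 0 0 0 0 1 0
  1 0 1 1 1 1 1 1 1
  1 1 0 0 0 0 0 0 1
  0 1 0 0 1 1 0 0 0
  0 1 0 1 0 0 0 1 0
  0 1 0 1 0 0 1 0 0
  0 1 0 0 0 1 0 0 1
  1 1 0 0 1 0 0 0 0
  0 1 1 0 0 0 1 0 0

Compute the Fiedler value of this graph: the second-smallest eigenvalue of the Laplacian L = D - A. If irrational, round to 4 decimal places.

1.5858

Reading degrees in the order [0, 1, 2, 3, 4, 5, 6, 7, 8] gives [3, 8, 3, 3, 3, 3, 3, 3, 3]; set D = diag(3, 8, 3, 3, 3, 3, 3, 3, 3) and form L = D - A. The smallest Laplacian eigenvalue is always 0. The next one, lambda_2 = 1.5858, measures how hard the graph is to disconnect: larger values mean better connectivity. There is one zero in the spectrum, matching the 1 component.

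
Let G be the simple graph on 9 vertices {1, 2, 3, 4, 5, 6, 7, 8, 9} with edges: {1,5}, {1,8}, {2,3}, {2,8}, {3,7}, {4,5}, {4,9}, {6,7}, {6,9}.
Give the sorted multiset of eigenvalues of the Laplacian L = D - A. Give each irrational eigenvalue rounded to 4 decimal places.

With the vertex order [1, 2, 3, 4, 5, 6, 7, 8, 9], the degrees are [2, 2, 2, 2, 2, 2, 2, 2, 2], giving D = diag(2, 2, 2, 2, 2, 2, 2, 2, 2) and L = D - A. Diagonalising L (or applying a numerical eigensolver to the 9x9 matrix) gives the spectrum above. The single zero eigenvalue shows the graph is connected. The largest eigenvalue, 3.8794, is at most the vertex count 9. By the matrix-tree theorem the graph has (1/9) * product of the nonzero eigenvalues = 9 spanning trees.

[0, 0.4679, 0.4679, 1.6527, 1.6527, 3, 3, 3.8794, 3.8794]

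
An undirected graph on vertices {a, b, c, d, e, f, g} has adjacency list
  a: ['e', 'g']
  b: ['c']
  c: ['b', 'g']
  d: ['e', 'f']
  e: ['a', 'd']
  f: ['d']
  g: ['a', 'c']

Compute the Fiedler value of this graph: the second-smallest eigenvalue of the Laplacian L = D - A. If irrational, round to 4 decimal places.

0.1981

Reading degrees in the order [a, b, c, d, e, f, g] gives [2, 1, 2, 2, 2, 1, 2]; set D = diag(2, 1, 2, 2, 2, 1, 2) and form L = D - A. The sorted Laplacian eigenvalues are [0, 0.1981, 0.7530, 1.5550, 2.4450, 3.2470, 3.8019]; the algebraic connectivity is the second entry, 0.1981. The eigenvalues sum to 12, which equals trace(L) = 2|E|.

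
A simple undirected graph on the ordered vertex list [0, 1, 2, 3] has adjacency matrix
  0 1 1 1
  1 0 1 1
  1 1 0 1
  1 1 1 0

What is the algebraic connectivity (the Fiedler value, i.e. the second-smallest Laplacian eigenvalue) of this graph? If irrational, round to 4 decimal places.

Reading degrees in the order [0, 1, 2, 3] gives [3, 3, 3, 3]; set D = diag(3, 3, 3, 3) and form L = D - A. Computing the eigenvalues of L and sorting gives [0, 4, 4, 4]. The Fiedler value lambda_2 = 4 is strictly positive, so the graph is connected. The eigenvalues sum to 12, which equals trace(L) = 2|E|. The largest eigenvalue, 4, is at most the vertex count 4.

4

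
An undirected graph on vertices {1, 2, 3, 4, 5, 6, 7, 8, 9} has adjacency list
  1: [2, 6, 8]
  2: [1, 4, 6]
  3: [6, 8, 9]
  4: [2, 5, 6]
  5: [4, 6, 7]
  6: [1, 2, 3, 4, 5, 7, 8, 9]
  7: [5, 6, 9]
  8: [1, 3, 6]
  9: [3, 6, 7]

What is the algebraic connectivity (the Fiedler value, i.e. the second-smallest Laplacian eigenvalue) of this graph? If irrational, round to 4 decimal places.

1.5858

With the vertex order [1, 2, 3, 4, 5, 6, 7, 8, 9], the degrees are [3, 3, 3, 3, 3, 8, 3, 3, 3], giving D = diag(3, 3, 3, 3, 3, 8, 3, 3, 3) and L = D - A. The smallest Laplacian eigenvalue is always 0. The next one, lambda_2 = 1.5858, measures how hard the graph is to disconnect: larger values mean better connectivity. There is one zero in the spectrum, matching the 1 component. The eigenvalues sum to 32, which equals trace(L) = 2|E|.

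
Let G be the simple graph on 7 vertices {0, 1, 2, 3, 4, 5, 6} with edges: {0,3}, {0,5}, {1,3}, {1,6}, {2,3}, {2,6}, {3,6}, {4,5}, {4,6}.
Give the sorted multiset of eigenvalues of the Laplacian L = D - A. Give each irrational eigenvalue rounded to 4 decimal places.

Reading degrees in the order [0, 1, 2, 3, 4, 5, 6] gives [2, 2, 2, 4, 2, 2, 4]; set D = diag(2, 2, 2, 4, 2, 2, 4) and form L = D - A. Since every row of L sums to 0, the all-ones vector is in the kernel and 0 is an eigenvalue. The single zero eigenvalue shows the graph is connected. By the matrix-tree theorem the graph has (1/7) * product of the nonzero eigenvalues = 36 spanning trees. The largest eigenvalue, 5.3028, is at most the vertex count 7.

[0, 0.8851, 1.6972, 2, 3.2541, 4.8608, 5.3028]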